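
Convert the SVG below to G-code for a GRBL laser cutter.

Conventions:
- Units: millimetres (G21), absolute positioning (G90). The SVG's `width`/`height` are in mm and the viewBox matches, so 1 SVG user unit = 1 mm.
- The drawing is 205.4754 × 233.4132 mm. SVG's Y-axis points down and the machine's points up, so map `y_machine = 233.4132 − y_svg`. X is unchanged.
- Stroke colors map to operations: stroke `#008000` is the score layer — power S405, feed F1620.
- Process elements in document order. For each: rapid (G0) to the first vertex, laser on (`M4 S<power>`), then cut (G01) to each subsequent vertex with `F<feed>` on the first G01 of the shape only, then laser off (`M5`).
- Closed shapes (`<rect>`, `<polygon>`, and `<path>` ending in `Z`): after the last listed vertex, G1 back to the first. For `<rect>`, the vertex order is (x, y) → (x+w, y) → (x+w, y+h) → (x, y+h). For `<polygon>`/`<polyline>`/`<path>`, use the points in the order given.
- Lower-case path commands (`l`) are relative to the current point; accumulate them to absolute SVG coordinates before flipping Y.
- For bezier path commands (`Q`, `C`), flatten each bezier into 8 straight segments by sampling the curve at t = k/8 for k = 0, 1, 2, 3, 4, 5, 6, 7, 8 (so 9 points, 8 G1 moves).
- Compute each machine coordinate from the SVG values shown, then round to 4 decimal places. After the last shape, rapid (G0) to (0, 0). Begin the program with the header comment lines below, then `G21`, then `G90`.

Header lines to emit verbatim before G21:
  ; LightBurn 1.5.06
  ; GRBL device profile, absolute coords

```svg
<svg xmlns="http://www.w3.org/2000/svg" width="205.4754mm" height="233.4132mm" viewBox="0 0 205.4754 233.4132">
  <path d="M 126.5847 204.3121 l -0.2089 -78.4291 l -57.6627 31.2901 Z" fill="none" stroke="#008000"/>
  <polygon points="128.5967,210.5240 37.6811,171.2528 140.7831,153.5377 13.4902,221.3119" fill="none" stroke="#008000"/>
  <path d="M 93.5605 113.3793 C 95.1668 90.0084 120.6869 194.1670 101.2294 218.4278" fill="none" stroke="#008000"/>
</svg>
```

viewBox `0 0 205.4754 233.4132` with mm width/height → 1 unit = 1 mm. Flip: y_m = 233.4132 − y_svg.

**Shape 1** — `<path>` closed polygon, stroke `#008000` → score (S405, F1620). Machine vertices: (126.5847,29.1011) → (126.3758,107.5302) → (68.7131,76.2401) → (126.5847,29.1011). Closed: final G1 returns to the first vertex.

**Shape 2** — `<polygon>` closed polygon, stroke `#008000` → score (S405, F1620). Machine vertices: (128.5967,22.8892) → (37.6811,62.1604) → (140.7831,79.8755) → (13.4902,12.1013) → (128.5967,22.8892). Closed: final G1 returns to the first vertex.

**Shape 3** — `<path>` cubic bezier, stroke `#008000` → score (S405, F1620). Control points (SVG): P0=(93.5605,113.3793), P1=(95.1668,90.0084), P2=(120.6869,194.1670), P3=(101.2294,218.4278); sampled at t=k/8. Machine vertices: (93.5605,120.0339) → (95.1493,123.2252) → (98.1726,116.8913) → (101.8233,103.4632) → (105.2939,85.3715) → (107.7771,65.0471) → (108.4657,44.9208) → (106.5522,27.4233) → (101.2294,14.9854). Open path.

; LightBurn 1.5.06
; GRBL device profile, absolute coords
G21
G90
G0 X126.5847 Y29.1011
M4 S405
G01 X126.3758 Y107.5302 F1620
G01 X68.7131 Y76.2401
G01 X126.5847 Y29.1011
M5
G0 X128.5967 Y22.8892
M4 S405
G01 X37.6811 Y62.1604 F1620
G01 X140.7831 Y79.8755
G01 X13.4902 Y12.1013
G01 X128.5967 Y22.8892
M5
G0 X93.5605 Y120.0339
M4 S405
G01 X95.1493 Y123.2252 F1620
G01 X98.1726 Y116.8913
G01 X101.8233 Y103.4632
G01 X105.2939 Y85.3715
G01 X107.7771 Y65.0471
G01 X108.4657 Y44.9208
G01 X106.5522 Y27.4233
G01 X101.2294 Y14.9854
M5
G0 X0.0000 Y0.0000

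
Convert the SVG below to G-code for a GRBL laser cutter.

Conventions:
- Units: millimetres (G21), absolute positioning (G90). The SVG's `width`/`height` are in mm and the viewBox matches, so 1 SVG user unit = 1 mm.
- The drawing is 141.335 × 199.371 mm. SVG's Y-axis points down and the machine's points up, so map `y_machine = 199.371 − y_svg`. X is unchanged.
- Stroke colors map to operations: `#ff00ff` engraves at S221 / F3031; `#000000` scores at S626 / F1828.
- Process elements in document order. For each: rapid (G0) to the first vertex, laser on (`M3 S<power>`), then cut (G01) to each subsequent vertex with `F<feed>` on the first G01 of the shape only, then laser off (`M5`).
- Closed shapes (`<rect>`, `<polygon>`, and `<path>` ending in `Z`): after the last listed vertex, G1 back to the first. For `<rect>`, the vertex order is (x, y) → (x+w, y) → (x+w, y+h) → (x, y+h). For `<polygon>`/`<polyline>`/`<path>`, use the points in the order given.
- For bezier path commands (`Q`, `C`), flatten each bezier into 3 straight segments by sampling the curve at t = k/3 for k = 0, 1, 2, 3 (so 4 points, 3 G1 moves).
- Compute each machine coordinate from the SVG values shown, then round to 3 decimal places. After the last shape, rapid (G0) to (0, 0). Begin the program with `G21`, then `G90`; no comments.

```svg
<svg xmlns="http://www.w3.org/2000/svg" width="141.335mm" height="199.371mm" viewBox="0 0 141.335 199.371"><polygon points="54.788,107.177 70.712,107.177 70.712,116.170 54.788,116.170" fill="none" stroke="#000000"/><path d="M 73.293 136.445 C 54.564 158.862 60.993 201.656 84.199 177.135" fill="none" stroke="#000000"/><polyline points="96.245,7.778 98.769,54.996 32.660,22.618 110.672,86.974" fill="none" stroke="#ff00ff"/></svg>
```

1 u = 1 mm; y_m = 199.371 − y.

[1] `<polygon>` rectangle, #000000→score S626 F1828: (54.788,92.194) → (70.712,92.194) → (70.712,83.201) → (54.788,83.201) → (54.788,92.194) (closed)

[2] `<path>` cubic bezier, #000000→score S626 F1828: (73.293,62.926) → (62.640,36.965) → (66.896,16.905) → (84.199,22.236)

[3] `<polyline>` open polyline, #ff00ff→engrave S221 F3031: (96.245,191.593) → (98.769,144.375) → (32.660,176.753) → (110.672,112.397)

G21
G90
G0 X54.788 Y92.194
M3 S626
G01 X70.712 Y92.194 F1828
G01 X70.712 Y83.201
G01 X54.788 Y83.201
G01 X54.788 Y92.194
M5
G0 X73.293 Y62.926
M3 S626
G01 X62.640 Y36.965 F1828
G01 X66.896 Y16.905
G01 X84.199 Y22.236
M5
G0 X96.245 Y191.593
M3 S221
G01 X98.769 Y144.375 F3031
G01 X32.660 Y176.753
G01 X110.672 Y112.397
M5
G0 X0.000 Y0.000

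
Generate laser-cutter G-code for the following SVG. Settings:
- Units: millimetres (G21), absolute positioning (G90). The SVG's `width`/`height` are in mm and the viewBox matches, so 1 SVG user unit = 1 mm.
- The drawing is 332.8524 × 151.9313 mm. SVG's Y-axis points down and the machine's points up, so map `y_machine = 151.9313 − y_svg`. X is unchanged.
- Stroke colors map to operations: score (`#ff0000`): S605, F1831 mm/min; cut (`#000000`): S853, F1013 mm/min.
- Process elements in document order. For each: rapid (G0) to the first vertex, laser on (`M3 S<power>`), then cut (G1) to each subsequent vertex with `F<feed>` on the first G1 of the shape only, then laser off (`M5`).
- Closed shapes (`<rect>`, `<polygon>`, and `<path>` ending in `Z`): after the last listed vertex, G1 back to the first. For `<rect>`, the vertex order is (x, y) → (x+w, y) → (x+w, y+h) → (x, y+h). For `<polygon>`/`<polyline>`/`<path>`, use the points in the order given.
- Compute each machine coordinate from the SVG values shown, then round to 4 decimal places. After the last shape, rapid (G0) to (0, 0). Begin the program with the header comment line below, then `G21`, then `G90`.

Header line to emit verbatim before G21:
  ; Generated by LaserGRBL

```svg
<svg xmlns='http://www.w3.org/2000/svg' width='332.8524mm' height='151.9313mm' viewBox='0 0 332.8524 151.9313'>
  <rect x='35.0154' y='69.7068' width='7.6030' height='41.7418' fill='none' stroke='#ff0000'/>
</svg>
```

; Generated by LaserGRBL
G21
G90
G0 X35.0154 Y82.2245
M3 S605
G1 X42.6184 Y82.2245 F1831
G1 X42.6184 Y40.4827
G1 X35.0154 Y40.4827
G1 X35.0154 Y82.2245
M5
G0 X0.0000 Y0.0000

viewBox `0 0 332.8524 151.9313` with mm width/height → 1 unit = 1 mm. Flip: y_m = 151.9313 − y_svg.

**Shape 1** — `<rect>` rectangle, stroke `#ff0000` → score (S605, F1831). Machine vertices: (35.0154,82.2245) → (42.6184,82.2245) → (42.6184,40.4827) → (35.0154,40.4827) → (35.0154,82.2245). Closed: final G1 returns to the first vertex.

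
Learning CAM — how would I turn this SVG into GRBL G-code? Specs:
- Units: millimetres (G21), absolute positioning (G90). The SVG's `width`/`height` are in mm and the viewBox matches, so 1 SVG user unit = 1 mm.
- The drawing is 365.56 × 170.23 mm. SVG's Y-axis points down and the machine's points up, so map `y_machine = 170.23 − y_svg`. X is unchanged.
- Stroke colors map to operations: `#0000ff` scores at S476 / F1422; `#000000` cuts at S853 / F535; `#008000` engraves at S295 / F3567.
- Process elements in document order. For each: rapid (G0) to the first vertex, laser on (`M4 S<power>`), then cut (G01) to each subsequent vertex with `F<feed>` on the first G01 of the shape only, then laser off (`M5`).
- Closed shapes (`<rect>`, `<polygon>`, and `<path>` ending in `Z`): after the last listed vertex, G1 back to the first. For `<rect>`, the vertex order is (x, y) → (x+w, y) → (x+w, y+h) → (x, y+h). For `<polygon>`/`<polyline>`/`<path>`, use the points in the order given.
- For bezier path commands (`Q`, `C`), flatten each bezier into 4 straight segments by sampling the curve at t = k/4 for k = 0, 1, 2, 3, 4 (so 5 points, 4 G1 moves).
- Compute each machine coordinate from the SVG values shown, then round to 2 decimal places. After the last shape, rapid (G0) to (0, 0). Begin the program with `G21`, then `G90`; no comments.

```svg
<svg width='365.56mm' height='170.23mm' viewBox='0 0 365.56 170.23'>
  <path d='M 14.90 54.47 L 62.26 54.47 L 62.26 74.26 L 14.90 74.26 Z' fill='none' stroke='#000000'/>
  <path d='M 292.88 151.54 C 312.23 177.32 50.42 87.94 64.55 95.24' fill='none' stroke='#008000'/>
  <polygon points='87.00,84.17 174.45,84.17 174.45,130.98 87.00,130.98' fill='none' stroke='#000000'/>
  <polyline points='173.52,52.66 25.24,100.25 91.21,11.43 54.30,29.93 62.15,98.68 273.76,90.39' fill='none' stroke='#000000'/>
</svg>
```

viewBox `0 0 365.56 170.23` with mm width/height → 1 unit = 1 mm. Flip: y_m = 170.23 − y_svg.

**Shape 1** — `<path>` rectangle, stroke `#000000` → cut (S853, F535). Machine vertices: (14.90,115.76) → (62.26,115.76) → (62.26,95.97) → (14.90,95.97) → (14.90,115.76). Closed: final G1 returns to the first vertex.

**Shape 2** — `<path>` cubic bezier, stroke `#008000` → engrave (S295, F3567). Control points (SVG): P0=(292.88,151.54), P1=(312.23,177.32), P2=(50.42,87.94), P3=(64.55,95.24); sampled at t=k/4. Machine vertices: (292.88,18.69) → (263.38,17.64) → (180.67,39.91) → (96.99,65.65) → (64.55,74.99). Open path.

**Shape 3** — `<polygon>` rectangle, stroke `#000000` → cut (S853, F535). Machine vertices: (87.00,86.06) → (174.45,86.06) → (174.45,39.25) → (87.00,39.25) → (87.00,86.06). Closed: final G1 returns to the first vertex.

**Shape 4** — `<polyline>` open polyline, stroke `#000000` → cut (S853, F535). Machine vertices: (173.52,117.57) → (25.24,69.98) → (91.21,158.80) → (54.30,140.30) → (62.15,71.55) → (273.76,79.84). Open path.

G21
G90
G0 X14.90 Y115.76
M4 S853
G01 X62.26 Y115.76 F535
G01 X62.26 Y95.97
G01 X14.90 Y95.97
G01 X14.90 Y115.76
M5
G0 X292.88 Y18.69
M4 S295
G01 X263.38 Y17.64 F3567
G01 X180.67 Y39.91
G01 X96.99 Y65.65
G01 X64.55 Y74.99
M5
G0 X87.00 Y86.06
M4 S853
G01 X174.45 Y86.06 F535
G01 X174.45 Y39.25
G01 X87.00 Y39.25
G01 X87.00 Y86.06
M5
G0 X173.52 Y117.57
M4 S853
G01 X25.24 Y69.98 F535
G01 X91.21 Y158.80
G01 X54.30 Y140.30
G01 X62.15 Y71.55
G01 X273.76 Y79.84
M5
G0 X0.00 Y0.00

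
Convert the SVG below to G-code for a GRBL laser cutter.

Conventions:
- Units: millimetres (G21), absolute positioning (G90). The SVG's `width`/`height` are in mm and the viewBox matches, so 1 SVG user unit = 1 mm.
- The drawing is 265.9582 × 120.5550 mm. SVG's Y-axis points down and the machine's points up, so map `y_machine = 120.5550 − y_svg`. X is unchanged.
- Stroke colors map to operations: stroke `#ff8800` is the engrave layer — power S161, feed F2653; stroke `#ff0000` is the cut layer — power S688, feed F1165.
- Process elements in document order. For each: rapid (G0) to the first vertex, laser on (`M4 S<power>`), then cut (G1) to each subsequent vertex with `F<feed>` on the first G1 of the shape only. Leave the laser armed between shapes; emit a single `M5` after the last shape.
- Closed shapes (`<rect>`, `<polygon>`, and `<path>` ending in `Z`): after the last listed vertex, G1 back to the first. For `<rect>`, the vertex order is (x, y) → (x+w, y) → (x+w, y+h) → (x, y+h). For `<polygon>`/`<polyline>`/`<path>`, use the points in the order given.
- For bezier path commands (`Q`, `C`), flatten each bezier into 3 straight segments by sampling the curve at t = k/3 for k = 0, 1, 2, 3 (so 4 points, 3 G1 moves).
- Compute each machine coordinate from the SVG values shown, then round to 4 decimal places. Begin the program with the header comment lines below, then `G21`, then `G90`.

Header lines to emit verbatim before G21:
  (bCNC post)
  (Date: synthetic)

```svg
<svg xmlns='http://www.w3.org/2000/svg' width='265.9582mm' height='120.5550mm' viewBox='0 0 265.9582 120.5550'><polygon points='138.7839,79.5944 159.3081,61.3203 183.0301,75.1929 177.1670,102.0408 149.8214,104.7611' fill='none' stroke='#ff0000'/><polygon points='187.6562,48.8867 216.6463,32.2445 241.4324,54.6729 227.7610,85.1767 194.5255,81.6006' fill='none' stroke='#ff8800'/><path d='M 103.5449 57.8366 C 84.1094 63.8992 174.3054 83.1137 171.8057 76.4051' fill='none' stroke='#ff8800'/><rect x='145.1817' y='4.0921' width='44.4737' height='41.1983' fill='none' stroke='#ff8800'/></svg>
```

Since the viewBox matches the mm dimensions, user units are millimetres directly. The only transform is the Y-flip y_m = 120.5550 − y_svg.

Shape 1 is a regular polygon drawn with `<polygon>`. Its stroke #ff0000 means cut at S688, F1165. After flipping Y the toolpath is (138.7839,40.9606) → (159.3081,59.2347) → (183.0301,45.3621) → (177.1670,18.5142) → (149.8214,15.7939) → (138.7839,40.9606), returning to the start.

Shape 2 is a regular polygon drawn with `<polygon>`. Its stroke #ff8800 means engrave at S161, F2653. After flipping Y the toolpath is (187.6562,71.6683) → (216.6463,88.3105) → (241.4324,65.8821) → (227.7610,35.3783) → (194.5255,38.9544) → (187.6562,71.6683), returning to the start.

Shape 3 is a cubic bezier drawn with `<path>`. Its stroke #ff8800 means engrave at S161, F2653. After flipping Y the toolpath is (103.5449,62.7184) → (113.1596,53.7191) → (150.9004,44.6351) → (171.8057,44.1499).

Shape 4 is a rectangle drawn with `<rect>`. Its stroke #ff8800 means engrave at S161, F2653. After flipping Y the toolpath is (145.1817,116.4629) → (189.6554,116.4629) → (189.6554,75.2646) → (145.1817,75.2646) → (145.1817,116.4629), returning to the start.

(bCNC post)
(Date: synthetic)
G21
G90
G0 X138.7839 Y40.9606
M4 S688
G1 X159.3081 Y59.2347 F1165
G1 X183.0301 Y45.3621
G1 X177.1670 Y18.5142
G1 X149.8214 Y15.7939
G1 X138.7839 Y40.9606
G0 X187.6562 Y71.6683
M4 S161
G1 X216.6463 Y88.3105 F2653
G1 X241.4324 Y65.8821
G1 X227.7610 Y35.3783
G1 X194.5255 Y38.9544
G1 X187.6562 Y71.6683
G0 X103.5449 Y62.7184
M4 S161
G1 X113.1596 Y53.7191 F2653
G1 X150.9004 Y44.6351
G1 X171.8057 Y44.1499
G0 X145.1817 Y116.4629
M4 S161
G1 X189.6554 Y116.4629 F2653
G1 X189.6554 Y75.2646
G1 X145.1817 Y75.2646
G1 X145.1817 Y116.4629
M5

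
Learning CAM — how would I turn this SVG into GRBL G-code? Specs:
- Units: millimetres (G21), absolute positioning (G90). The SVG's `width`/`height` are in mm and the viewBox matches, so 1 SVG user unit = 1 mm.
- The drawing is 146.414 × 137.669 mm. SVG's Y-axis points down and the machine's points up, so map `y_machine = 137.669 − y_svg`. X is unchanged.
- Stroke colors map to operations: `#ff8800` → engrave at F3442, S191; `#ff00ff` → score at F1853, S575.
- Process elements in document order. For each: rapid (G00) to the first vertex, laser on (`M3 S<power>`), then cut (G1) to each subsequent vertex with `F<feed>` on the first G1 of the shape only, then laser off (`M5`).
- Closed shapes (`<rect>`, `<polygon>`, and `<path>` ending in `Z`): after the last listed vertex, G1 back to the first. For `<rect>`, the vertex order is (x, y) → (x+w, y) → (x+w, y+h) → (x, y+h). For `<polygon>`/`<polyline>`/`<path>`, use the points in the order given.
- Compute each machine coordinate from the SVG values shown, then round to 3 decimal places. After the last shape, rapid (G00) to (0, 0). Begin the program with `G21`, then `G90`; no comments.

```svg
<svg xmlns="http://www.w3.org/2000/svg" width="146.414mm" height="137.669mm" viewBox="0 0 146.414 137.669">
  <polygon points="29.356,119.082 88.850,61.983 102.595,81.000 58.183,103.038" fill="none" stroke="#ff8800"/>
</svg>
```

G21
G90
G00 X29.356 Y18.587
M3 S191
G1 X88.850 Y75.686 F3442
G1 X102.595 Y56.669
G1 X58.183 Y34.631
G1 X29.356 Y18.587
M5
G00 X0.000 Y0.000

viewBox `0 0 146.414 137.669` with mm width/height → 1 unit = 1 mm. Flip: y_m = 137.669 − y_svg.

**Shape 1** — `<polygon>` closed polygon, stroke `#ff8800` → engrave (S191, F3442). Machine vertices: (29.356,18.587) → (88.850,75.686) → (102.595,56.669) → (58.183,34.631) → (29.356,18.587). Closed: final G1 returns to the first vertex.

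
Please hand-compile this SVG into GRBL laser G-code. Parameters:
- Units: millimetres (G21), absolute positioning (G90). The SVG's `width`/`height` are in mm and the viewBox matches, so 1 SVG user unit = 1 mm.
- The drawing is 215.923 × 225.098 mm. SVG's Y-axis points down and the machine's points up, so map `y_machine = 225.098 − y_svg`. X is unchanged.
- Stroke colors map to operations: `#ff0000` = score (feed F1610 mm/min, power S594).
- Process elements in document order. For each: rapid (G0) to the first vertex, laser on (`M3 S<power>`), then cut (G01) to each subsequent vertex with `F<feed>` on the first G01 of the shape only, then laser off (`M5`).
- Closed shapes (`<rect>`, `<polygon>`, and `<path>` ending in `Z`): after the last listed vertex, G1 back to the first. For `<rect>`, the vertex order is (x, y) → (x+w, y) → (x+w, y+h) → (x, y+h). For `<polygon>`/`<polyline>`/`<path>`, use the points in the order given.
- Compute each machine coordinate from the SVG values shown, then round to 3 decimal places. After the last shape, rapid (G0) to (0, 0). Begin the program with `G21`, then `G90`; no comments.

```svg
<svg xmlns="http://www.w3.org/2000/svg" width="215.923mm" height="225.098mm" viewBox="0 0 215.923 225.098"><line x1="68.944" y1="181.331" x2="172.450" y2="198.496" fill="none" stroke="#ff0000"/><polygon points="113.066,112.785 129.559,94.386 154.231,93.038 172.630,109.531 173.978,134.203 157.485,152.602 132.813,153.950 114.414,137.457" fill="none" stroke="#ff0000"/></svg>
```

G21
G90
G0 X68.944 Y43.767
M3 S594
G01 X172.450 Y26.602 F1610
M5
G0 X113.066 Y112.313
M3 S594
G01 X129.559 Y130.712 F1610
G01 X154.231 Y132.060
G01 X172.630 Y115.567
G01 X173.978 Y90.895
G01 X157.485 Y72.496
G01 X132.813 Y71.148
G01 X114.414 Y87.641
G01 X113.066 Y112.313
M5
G0 X0.000 Y0.000

1 u = 1 mm; y_m = 225.098 − y.

[1] `<line>` line segment, #ff0000→score S594 F1610: (68.944,43.767) → (172.450,26.602)

[2] `<polygon>` regular polygon, #ff0000→score S594 F1610: (113.066,112.313) → (129.559,130.712) → (154.231,132.060) → (172.630,115.567) → (173.978,90.895) → (157.485,72.496) → (132.813,71.148) → (114.414,87.641) → (113.066,112.313) (closed)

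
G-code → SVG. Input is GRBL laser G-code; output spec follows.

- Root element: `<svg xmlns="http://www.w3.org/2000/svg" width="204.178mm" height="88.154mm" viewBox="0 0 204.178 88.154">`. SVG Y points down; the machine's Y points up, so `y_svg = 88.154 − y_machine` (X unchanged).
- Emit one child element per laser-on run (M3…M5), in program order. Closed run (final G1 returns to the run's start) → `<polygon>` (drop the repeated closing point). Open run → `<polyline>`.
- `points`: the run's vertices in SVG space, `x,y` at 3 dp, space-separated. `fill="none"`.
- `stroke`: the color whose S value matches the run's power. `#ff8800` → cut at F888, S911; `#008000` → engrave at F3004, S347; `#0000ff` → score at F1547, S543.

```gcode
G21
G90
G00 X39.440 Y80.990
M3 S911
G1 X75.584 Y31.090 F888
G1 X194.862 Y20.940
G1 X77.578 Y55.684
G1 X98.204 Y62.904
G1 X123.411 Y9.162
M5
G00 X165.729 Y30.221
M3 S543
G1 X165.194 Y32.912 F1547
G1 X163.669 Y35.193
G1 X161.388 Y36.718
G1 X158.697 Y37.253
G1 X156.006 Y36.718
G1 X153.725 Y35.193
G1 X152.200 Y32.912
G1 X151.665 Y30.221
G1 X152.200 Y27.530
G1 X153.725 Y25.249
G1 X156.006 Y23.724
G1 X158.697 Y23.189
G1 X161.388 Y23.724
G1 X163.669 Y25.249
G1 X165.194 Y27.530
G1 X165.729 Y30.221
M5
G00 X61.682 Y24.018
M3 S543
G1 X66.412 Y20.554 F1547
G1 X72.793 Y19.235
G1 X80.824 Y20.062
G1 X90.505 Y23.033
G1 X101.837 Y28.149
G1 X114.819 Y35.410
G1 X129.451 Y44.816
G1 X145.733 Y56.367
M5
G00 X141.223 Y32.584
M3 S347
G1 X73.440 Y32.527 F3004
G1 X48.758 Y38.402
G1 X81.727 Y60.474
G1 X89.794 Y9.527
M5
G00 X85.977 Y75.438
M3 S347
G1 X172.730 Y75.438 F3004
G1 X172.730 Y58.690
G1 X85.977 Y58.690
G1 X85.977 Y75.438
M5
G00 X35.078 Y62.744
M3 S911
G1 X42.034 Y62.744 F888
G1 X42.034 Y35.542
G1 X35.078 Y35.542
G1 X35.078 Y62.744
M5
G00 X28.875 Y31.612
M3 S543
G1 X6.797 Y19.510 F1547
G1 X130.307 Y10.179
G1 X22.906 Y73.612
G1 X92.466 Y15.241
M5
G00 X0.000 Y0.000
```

y_svg = 88.154 − y_m.

[1] S911→`#ff8800` (cut); open run; points: 39.440,7.164 75.584,57.064 194.862,67.214 77.578,32.470 98.204,25.250 123.411,78.992

[2] S543→`#0000ff` (score); closed run; points: 165.729,57.933 165.194,55.242 163.669,52.961 161.388,51.436 158.697,50.901 156.006,51.436 153.725,52.961 152.200,55.242 151.665,57.933 152.200,60.624 153.725,62.905 156.006,64.430 158.697,64.965 161.388,64.430 163.669,62.905 165.194,60.624

[3] S543→`#0000ff` (score); open run; points: 61.682,64.136 66.412,67.600 72.793,68.919 80.824,68.092 90.505,65.121 101.837,60.005 114.819,52.744 129.451,43.338 145.733,31.787

[4] S347→`#008000` (engrave); open run; points: 141.223,55.570 73.440,55.627 48.758,49.752 81.727,27.680 89.794,78.627

[5] S347→`#008000` (engrave); closed run; points: 85.977,12.716 172.730,12.716 172.730,29.464 85.977,29.464

[6] S911→`#ff8800` (cut); closed run; points: 35.078,25.410 42.034,25.410 42.034,52.612 35.078,52.612

[7] S543→`#0000ff` (score); open run; points: 28.875,56.542 6.797,68.644 130.307,77.975 22.906,14.542 92.466,72.913

<svg xmlns="http://www.w3.org/2000/svg" width="204.178mm" height="88.154mm" viewBox="0 0 204.178 88.154">
  <polyline points="39.440,7.164 75.584,57.064 194.862,67.214 77.578,32.470 98.204,25.250 123.411,78.992" fill="none" stroke="#ff8800"/>
  <polygon points="165.729,57.933 165.194,55.242 163.669,52.961 161.388,51.436 158.697,50.901 156.006,51.436 153.725,52.961 152.200,55.242 151.665,57.933 152.200,60.624 153.725,62.905 156.006,64.430 158.697,64.965 161.388,64.430 163.669,62.905 165.194,60.624" fill="none" stroke="#0000ff"/>
  <polyline points="61.682,64.136 66.412,67.600 72.793,68.919 80.824,68.092 90.505,65.121 101.837,60.005 114.819,52.744 129.451,43.338 145.733,31.787" fill="none" stroke="#0000ff"/>
  <polyline points="141.223,55.570 73.440,55.627 48.758,49.752 81.727,27.680 89.794,78.627" fill="none" stroke="#008000"/>
  <polygon points="85.977,12.716 172.730,12.716 172.730,29.464 85.977,29.464" fill="none" stroke="#008000"/>
  <polygon points="35.078,25.410 42.034,25.410 42.034,52.612 35.078,52.612" fill="none" stroke="#ff8800"/>
  <polyline points="28.875,56.542 6.797,68.644 130.307,77.975 22.906,14.542 92.466,72.913" fill="none" stroke="#0000ff"/>
</svg>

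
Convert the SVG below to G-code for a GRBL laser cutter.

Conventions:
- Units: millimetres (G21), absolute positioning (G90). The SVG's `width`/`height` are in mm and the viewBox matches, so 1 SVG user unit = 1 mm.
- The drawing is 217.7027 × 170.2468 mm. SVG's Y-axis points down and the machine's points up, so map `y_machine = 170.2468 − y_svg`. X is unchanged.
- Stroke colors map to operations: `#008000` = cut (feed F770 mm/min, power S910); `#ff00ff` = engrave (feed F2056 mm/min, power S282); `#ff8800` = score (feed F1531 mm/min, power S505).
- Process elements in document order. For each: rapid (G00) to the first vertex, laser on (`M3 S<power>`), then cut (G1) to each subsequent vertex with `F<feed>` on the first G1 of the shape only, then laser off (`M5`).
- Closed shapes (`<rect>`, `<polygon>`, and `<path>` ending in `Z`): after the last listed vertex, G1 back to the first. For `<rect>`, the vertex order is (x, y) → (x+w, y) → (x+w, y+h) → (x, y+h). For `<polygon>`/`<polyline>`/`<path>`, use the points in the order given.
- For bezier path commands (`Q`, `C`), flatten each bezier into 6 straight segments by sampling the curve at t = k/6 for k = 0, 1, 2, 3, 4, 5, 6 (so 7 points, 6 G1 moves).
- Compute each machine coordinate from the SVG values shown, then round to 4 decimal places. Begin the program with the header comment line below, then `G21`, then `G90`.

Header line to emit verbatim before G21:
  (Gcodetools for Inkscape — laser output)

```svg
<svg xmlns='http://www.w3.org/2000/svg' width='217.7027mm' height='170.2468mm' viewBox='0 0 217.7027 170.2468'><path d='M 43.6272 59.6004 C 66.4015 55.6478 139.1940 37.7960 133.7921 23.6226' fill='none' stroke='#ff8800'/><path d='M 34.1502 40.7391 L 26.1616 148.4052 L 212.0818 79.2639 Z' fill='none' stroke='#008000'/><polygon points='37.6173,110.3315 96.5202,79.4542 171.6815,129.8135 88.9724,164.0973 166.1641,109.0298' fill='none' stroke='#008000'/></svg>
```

Since the viewBox matches the mm dimensions, user units are millimetres directly. The only transform is the Y-flip y_m = 170.2468 − y_svg.

Shape 1 is a cubic bezier drawn with `<path>`. Its stroke #ff8800 means score at S505, F1531. After flipping Y the toolpath is (43.6272,110.6464) → (58.5890,113.6996) → (78.3256,118.5810) → (99.2757,124.8025) → (117.8778,131.8757) → (130.5704,139.3123) → (133.7921,146.6242).

Shape 2 is a closed polygon drawn with `<path>`. Its stroke #008000 means cut at S910, F770. After flipping Y the toolpath is (34.1502,129.5077) → (26.1616,21.8416) → (212.0818,90.9829) → (34.1502,129.5077), returning to the start.

Shape 3 is a closed polygon drawn with `<polygon>`. Its stroke #008000 means cut at S910, F770. After flipping Y the toolpath is (37.6173,59.9153) → (96.5202,90.7926) → (171.6815,40.4333) → (88.9724,6.1495) → (166.1641,61.2170) → (37.6173,59.9153), returning to the start.

(Gcodetools for Inkscape — laser output)
G21
G90
G00 X43.6272 Y110.6464
M3 S505
G1 X58.5890 Y113.6996 F1531
G1 X78.3256 Y118.5810
G1 X99.2757 Y124.8025
G1 X117.8778 Y131.8757
G1 X130.5704 Y139.3123
G1 X133.7921 Y146.6242
M5
G00 X34.1502 Y129.5077
M3 S910
G1 X26.1616 Y21.8416 F770
G1 X212.0818 Y90.9829
G1 X34.1502 Y129.5077
M5
G00 X37.6173 Y59.9153
M3 S910
G1 X96.5202 Y90.7926 F770
G1 X171.6815 Y40.4333
G1 X88.9724 Y6.1495
G1 X166.1641 Y61.2170
G1 X37.6173 Y59.9153
M5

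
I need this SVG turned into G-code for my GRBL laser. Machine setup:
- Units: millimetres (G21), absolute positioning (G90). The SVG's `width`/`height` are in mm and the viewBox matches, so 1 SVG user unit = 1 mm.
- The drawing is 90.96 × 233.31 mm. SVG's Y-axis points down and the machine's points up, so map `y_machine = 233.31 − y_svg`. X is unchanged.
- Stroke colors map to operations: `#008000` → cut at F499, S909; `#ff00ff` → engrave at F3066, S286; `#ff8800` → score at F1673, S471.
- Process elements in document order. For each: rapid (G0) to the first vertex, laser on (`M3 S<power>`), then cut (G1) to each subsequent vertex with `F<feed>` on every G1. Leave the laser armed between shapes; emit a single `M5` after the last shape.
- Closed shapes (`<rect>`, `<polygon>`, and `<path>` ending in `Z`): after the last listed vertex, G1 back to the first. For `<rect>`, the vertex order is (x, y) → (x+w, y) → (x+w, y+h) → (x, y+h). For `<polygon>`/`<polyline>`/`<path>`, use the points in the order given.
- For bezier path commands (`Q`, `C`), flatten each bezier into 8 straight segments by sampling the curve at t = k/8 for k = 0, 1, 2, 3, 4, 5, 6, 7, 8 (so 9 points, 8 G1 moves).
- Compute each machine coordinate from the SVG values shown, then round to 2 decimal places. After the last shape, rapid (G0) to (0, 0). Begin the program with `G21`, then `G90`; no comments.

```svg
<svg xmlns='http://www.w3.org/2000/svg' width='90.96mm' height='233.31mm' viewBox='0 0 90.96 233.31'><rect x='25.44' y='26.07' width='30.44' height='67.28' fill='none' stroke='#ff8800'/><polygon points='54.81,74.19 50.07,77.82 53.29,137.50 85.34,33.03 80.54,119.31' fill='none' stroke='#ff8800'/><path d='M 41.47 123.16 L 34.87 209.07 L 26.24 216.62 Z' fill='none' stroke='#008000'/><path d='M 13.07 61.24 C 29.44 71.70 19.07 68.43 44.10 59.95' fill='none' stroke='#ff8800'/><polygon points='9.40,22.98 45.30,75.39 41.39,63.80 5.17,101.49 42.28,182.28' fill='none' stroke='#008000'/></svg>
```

viewBox `0 0 90.96 233.31` with mm width/height → 1 unit = 1 mm. Flip: y_m = 233.31 − y_svg.

**Shape 1** — `<rect>` rectangle, stroke `#ff8800` → score (S471, F1673). Machine vertices: (25.44,207.24) → (55.88,207.24) → (55.88,139.96) → (25.44,139.96) → (25.44,207.24). Closed: final G1 returns to the first vertex.

**Shape 2** — `<polygon>` closed polygon, stroke `#ff8800` → score (S471, F1673). Machine vertices: (54.81,159.12) → (50.07,155.49) → (53.29,95.81) → (85.34,200.28) → (80.54,114.00) → (54.81,159.12). Closed: final G1 returns to the first vertex.

**Shape 3** — `<path>` closed polygon, stroke `#008000` → cut (S909, F499). Machine vertices: (41.47,110.15) → (34.87,24.24) → (26.24,16.69) → (41.47,110.15). Closed: final G1 returns to the first vertex.

**Shape 4** — `<path>` cubic bezier, stroke `#ff8800` → score (S471, F1673). Control points (SVG): P0=(13.07,61.24), P1=(29.44,71.70), P2=(19.07,68.43), P3=(44.10,59.95); sampled at t=k/8. Machine vertices: (13.07,172.07) → (18.08,168.77) → (21.30,166.67) → (23.48,165.65) → (25.34,165.61) → (27.60,166.47) → (30.99,168.11) → (36.25,170.44) → (44.10,173.36). Open path.

**Shape 5** — `<polygon>` closed polygon, stroke `#008000` → cut (S909, F499). Machine vertices: (9.40,210.33) → (45.30,157.92) → (41.39,169.51) → (5.17,131.82) → (42.28,51.03) → (9.40,210.33). Closed: final G1 returns to the first vertex.

G21
G90
G0 X25.44 Y207.24
M3 S471
G1 X55.88 Y207.24 F1673
G1 X55.88 Y139.96 F1673
G1 X25.44 Y139.96 F1673
G1 X25.44 Y207.24 F1673
G0 X54.81 Y159.12
M3 S471
G1 X50.07 Y155.49 F1673
G1 X53.29 Y95.81 F1673
G1 X85.34 Y200.28 F1673
G1 X80.54 Y114.00 F1673
G1 X54.81 Y159.12 F1673
G0 X41.47 Y110.15
M3 S909
G1 X34.87 Y24.24 F499
G1 X26.24 Y16.69 F499
G1 X41.47 Y110.15 F499
G0 X13.07 Y172.07
M3 S471
G1 X18.08 Y168.77 F1673
G1 X21.30 Y166.67 F1673
G1 X23.48 Y165.65 F1673
G1 X25.34 Y165.61 F1673
G1 X27.60 Y166.47 F1673
G1 X30.99 Y168.11 F1673
G1 X36.25 Y170.44 F1673
G1 X44.10 Y173.36 F1673
G0 X9.40 Y210.33
M3 S909
G1 X45.30 Y157.92 F499
G1 X41.39 Y169.51 F499
G1 X5.17 Y131.82 F499
G1 X42.28 Y51.03 F499
G1 X9.40 Y210.33 F499
M5
G0 X0.00 Y0.00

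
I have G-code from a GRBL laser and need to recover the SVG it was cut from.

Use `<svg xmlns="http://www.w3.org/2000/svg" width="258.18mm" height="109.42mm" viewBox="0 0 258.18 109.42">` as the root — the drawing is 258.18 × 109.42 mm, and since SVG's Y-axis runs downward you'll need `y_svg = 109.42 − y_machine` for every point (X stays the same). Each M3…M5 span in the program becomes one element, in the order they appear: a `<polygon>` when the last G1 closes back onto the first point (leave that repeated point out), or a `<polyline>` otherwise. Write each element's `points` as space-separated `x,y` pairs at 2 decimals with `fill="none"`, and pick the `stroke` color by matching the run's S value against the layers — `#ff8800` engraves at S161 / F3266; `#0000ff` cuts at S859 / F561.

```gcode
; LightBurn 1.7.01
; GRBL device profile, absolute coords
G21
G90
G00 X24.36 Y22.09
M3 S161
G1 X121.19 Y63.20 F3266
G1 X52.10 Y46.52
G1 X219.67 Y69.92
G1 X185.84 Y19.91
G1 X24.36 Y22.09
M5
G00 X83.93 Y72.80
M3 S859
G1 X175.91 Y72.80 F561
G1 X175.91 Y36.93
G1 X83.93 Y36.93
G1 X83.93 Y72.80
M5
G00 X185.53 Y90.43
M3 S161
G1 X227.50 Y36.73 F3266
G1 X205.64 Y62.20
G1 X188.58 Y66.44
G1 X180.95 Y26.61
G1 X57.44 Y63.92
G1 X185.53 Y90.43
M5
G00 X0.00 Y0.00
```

Each laser-on run becomes one SVG element. Flip Y back into SVG space with y_svg = 109.42 − y_machine.

Run 1: power S161 maps to stroke `#ff8800` (engrave). The run returns to its start, so emit a `<polygon>` with points (Y-flipped): 24.36,87.33 121.19,46.22 52.10,62.90 219.67,39.50 185.84,89.51.

Run 2: power S859 maps to stroke `#0000ff` (cut). The run returns to its start, so emit a `<polygon>` with points (Y-flipped): 83.93,36.62 175.91,36.62 175.91,72.49 83.93,72.49.

Run 3: power S161 maps to stroke `#ff8800` (engrave). The run returns to its start, so emit a `<polygon>` with points (Y-flipped): 185.53,18.99 227.50,72.69 205.64,47.22 188.58,42.98 180.95,82.81 57.44,45.50.

<svg xmlns="http://www.w3.org/2000/svg" width="258.18mm" height="109.42mm" viewBox="0 0 258.18 109.42">
  <polygon points="24.36,87.33 121.19,46.22 52.10,62.90 219.67,39.50 185.84,89.51" fill="none" stroke="#ff8800"/>
  <polygon points="83.93,36.62 175.91,36.62 175.91,72.49 83.93,72.49" fill="none" stroke="#0000ff"/>
  <polygon points="185.53,18.99 227.50,72.69 205.64,47.22 188.58,42.98 180.95,82.81 57.44,45.50" fill="none" stroke="#ff8800"/>
</svg>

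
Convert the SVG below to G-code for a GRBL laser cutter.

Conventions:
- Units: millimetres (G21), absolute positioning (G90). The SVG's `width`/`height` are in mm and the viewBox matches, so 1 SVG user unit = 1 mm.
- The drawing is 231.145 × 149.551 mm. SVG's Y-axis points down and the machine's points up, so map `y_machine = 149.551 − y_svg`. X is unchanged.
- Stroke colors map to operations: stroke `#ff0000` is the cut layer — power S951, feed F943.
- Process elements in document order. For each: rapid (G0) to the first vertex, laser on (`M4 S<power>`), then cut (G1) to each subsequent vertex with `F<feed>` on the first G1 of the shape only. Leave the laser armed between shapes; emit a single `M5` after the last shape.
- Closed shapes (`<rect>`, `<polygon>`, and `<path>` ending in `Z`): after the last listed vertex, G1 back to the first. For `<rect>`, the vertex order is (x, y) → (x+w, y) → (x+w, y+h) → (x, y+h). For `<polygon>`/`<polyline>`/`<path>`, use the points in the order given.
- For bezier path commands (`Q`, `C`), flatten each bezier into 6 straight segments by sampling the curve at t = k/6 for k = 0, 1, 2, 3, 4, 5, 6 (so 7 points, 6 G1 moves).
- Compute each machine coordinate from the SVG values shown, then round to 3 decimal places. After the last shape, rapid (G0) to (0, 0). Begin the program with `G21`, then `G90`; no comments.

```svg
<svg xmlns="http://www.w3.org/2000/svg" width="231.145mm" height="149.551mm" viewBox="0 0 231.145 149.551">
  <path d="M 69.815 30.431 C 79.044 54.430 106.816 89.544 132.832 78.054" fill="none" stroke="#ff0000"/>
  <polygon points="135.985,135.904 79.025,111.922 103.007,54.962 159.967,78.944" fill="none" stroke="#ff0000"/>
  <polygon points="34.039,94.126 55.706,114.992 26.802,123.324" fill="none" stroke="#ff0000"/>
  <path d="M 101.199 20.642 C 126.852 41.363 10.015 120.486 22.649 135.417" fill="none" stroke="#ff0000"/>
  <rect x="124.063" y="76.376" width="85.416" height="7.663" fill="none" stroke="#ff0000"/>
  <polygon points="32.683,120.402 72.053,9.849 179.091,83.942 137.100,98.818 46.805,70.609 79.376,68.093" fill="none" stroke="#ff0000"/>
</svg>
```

viewBox `0 0 231.145 149.551` with mm width/height → 1 unit = 1 mm. Flip: y_m = 149.551 − y_svg.

**Shape 1** — `<path>` cubic bezier, stroke `#ff0000` → cut (S951, F943). Control points (SVG): P0=(69.815,30.431), P1=(79.044,54.430), P2=(106.816,89.544), P3=(132.832,78.054); sampled at t=k/6. Machine vertices: (69.815,119.120) → (75.881,106.461) → (84.473,93.554) → (95.028,82.000) → (106.982,73.404) → (119.772,69.368) → (132.832,71.497). Open path.

**Shape 2** — `<polygon>` regular polygon, stroke `#ff0000` → cut (S951, F943). Machine vertices: (135.985,13.647) → (79.025,37.629) → (103.007,94.589) → (159.967,70.607) → (135.985,13.647). Closed: final G1 returns to the first vertex.

**Shape 3** — `<polygon>` regular polygon, stroke `#ff0000` → cut (S951, F943). Machine vertices: (34.039,55.425) → (55.706,34.559) → (26.802,26.227) → (34.039,55.425). Closed: final G1 returns to the first vertex.

**Shape 4** — `<path>` cubic bezier, stroke `#ff0000` → cut (S951, F943). Control points (SVG): P0=(101.199,20.642), P1=(126.852,41.363), P2=(10.015,120.486), P3=(22.649,135.417); sampled at t=k/6. Machine vertices: (101.199,128.909) → (103.410,114.249) → (89.428,93.261) → (66.806,69.350) → (43.099,45.922) → (25.862,26.381) → (22.649,14.134). Open path.

**Shape 5** — `<rect>` rectangle, stroke `#ff0000` → cut (S951, F943). Machine vertices: (124.063,73.175) → (209.479,73.175) → (209.479,65.512) → (124.063,65.512) → (124.063,73.175). Closed: final G1 returns to the first vertex.

**Shape 6** — `<polygon>` closed polygon, stroke `#ff0000` → cut (S951, F943). Machine vertices: (32.683,29.149) → (72.053,139.702) → (179.091,65.609) → (137.100,50.733) → (46.805,78.942) → (79.376,81.458) → (32.683,29.149). Closed: final G1 returns to the first vertex.

G21
G90
G0 X69.815 Y119.120
M4 S951
G1 X75.881 Y106.461 F943
G1 X84.473 Y93.554
G1 X95.028 Y82.000
G1 X106.982 Y73.404
G1 X119.772 Y69.368
G1 X132.832 Y71.497
G0 X135.985 Y13.647
M4 S951
G1 X79.025 Y37.629 F943
G1 X103.007 Y94.589
G1 X159.967 Y70.607
G1 X135.985 Y13.647
G0 X34.039 Y55.425
M4 S951
G1 X55.706 Y34.559 F943
G1 X26.802 Y26.227
G1 X34.039 Y55.425
G0 X101.199 Y128.909
M4 S951
G1 X103.410 Y114.249 F943
G1 X89.428 Y93.261
G1 X66.806 Y69.350
G1 X43.099 Y45.922
G1 X25.862 Y26.381
G1 X22.649 Y14.134
G0 X124.063 Y73.175
M4 S951
G1 X209.479 Y73.175 F943
G1 X209.479 Y65.512
G1 X124.063 Y65.512
G1 X124.063 Y73.175
G0 X32.683 Y29.149
M4 S951
G1 X72.053 Y139.702 F943
G1 X179.091 Y65.609
G1 X137.100 Y50.733
G1 X46.805 Y78.942
G1 X79.376 Y81.458
G1 X32.683 Y29.149
M5
G0 X0.000 Y0.000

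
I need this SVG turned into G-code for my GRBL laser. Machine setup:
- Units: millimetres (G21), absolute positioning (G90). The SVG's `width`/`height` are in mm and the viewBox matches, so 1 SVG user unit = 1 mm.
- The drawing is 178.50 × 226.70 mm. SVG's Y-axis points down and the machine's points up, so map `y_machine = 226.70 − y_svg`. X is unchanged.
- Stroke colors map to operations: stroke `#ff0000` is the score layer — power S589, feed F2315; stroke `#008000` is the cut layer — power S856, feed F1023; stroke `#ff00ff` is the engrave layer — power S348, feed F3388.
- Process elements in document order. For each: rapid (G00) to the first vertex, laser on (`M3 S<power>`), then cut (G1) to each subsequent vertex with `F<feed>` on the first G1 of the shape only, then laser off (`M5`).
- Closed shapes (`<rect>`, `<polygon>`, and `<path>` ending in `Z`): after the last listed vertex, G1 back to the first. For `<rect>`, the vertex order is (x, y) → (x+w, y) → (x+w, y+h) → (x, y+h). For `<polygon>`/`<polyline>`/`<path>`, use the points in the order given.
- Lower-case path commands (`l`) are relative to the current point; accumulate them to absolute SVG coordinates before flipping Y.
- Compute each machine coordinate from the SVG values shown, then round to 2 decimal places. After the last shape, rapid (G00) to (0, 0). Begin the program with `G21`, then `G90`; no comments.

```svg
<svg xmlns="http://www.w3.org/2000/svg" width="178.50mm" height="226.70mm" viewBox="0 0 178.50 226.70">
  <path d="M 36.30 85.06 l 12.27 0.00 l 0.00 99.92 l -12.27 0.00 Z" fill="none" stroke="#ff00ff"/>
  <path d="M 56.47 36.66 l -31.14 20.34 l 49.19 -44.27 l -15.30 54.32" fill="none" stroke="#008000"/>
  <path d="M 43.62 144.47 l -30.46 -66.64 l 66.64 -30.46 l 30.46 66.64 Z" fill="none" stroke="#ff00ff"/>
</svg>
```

viewBox `0 0 178.50 226.70` with mm width/height → 1 unit = 1 mm. Flip: y_m = 226.70 − y_svg.

**Shape 1** — `<path>` rectangle, stroke `#ff00ff` → engrave (S348, F3388). Machine vertices: (36.30,141.64) → (48.57,141.64) → (48.57,41.72) → (36.30,41.72) → (36.30,141.64). Closed: final G1 returns to the first vertex.

**Shape 2** — `<path>` open polyline, stroke `#008000` → cut (S856, F1023). Machine vertices: (56.47,190.04) → (25.33,169.70) → (74.52,213.97) → (59.22,159.65). Open path.

**Shape 3** — `<path>` regular polygon, stroke `#ff00ff` → engrave (S348, F3388). Machine vertices: (43.62,82.23) → (13.16,148.87) → (79.80,179.33) → (110.26,112.69) → (43.62,82.23). Closed: final G1 returns to the first vertex.

G21
G90
G00 X36.30 Y141.64
M3 S348
G1 X48.57 Y141.64 F3388
G1 X48.57 Y41.72
G1 X36.30 Y41.72
G1 X36.30 Y141.64
M5
G00 X56.47 Y190.04
M3 S856
G1 X25.33 Y169.70 F1023
G1 X74.52 Y213.97
G1 X59.22 Y159.65
M5
G00 X43.62 Y82.23
M3 S348
G1 X13.16 Y148.87 F3388
G1 X79.80 Y179.33
G1 X110.26 Y112.69
G1 X43.62 Y82.23
M5
G00 X0.00 Y0.00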